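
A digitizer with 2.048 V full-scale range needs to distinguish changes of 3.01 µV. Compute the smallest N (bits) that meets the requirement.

Number of steps required ≥ 2.048 V / 3.01 µV = 680398.67.
Need 2^N ≥ 680398.67; 2^19 = 524288, 2^20 = 1048576.
Minimum N = 20.

20 bits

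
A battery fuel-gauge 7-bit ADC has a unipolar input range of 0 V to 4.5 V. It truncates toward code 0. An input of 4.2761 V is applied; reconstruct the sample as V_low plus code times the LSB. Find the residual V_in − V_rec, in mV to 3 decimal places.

LSB = 4.5/2^7 = 35.156 mV.
(4.2761 − 0)/0.0351562 = 121.6313; ⌊·⌋ gives code 121.
Code 121 maps back to 0 + 121×0.0351562 V = 4.2539062 V.
Error = 4.2761 − 4.2539062 = 0.0221938 V = 22.194 mV.

22.194 mV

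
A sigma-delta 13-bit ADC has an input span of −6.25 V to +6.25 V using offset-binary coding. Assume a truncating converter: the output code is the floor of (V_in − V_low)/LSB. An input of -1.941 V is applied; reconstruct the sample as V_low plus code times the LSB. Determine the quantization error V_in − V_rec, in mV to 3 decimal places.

1.444 mV

One LSB is 12.5 V / 8192 = 1.526 mV.
(-1.941 − (−6.25))/0.00152588 = 2823.9462; ⌊·⌋ gives code 2823.
Reconstructed: -1.9424438 V.
Difference: 0.00144385 V → 1.444 mV.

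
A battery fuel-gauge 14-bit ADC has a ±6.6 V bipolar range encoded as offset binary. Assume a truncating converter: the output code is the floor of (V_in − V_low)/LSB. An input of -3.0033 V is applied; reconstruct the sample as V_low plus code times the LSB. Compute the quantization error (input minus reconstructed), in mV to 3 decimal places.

0.216 mV

LSB = 13.2/2^14 = 0.806 mV.
Scaled input = 4464.2676 LSBs, so code = 4464.
Reconstructed: -3.0035156 V.
Error = -3.0033 − (−3.0035156) = 0.000215625 V = 0.216 mV.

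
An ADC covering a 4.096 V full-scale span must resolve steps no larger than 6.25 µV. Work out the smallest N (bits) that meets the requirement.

20 bits

Number of steps required ≥ 4.096 V / 6.25 µV = 655360.00.
Need 2^N ≥ 655360.00; 2^19 = 524288, 2^20 = 1048576.
Minimum N = 20.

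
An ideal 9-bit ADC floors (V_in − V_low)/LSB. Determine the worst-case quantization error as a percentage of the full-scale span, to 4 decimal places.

0.1953 %

Truncating → worst-case error = 1 LSB = V_FS/2^9, so 100/512 = 0.195312 % of full scale.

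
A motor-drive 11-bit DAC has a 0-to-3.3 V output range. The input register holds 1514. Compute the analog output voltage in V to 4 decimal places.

2.4396 V

LSB = 3.3 V / 2^11 = 1.611 mV.
V_out = 0 + 1514 × 0.00161133 V = 2.43955 V.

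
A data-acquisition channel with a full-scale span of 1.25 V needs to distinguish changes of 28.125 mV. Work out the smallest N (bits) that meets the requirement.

Number of steps required ≥ 1.25 V / 28.125 mV = 44.44.
Need 2^N ≥ 44.44; 2^5 = 32, 2^6 = 64.
Minimum N = 6.

6 bits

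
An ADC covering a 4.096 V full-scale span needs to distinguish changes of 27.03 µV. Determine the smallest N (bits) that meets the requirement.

Number of steps required ≥ 4.096 V / 27.03 µV = 151535.33.
Need 2^N ≥ 151535.33; 2^17 = 131072, 2^18 = 262144.
Minimum N = 18.

18 bits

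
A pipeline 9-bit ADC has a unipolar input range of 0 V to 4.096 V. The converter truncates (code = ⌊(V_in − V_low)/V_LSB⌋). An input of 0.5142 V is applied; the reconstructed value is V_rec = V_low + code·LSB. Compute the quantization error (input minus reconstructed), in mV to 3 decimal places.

Step size: 4.096 V ÷ 2^9 = 8.000 mV.
(V_in − V_low)/LSB = (0.5142 − 0)/0.008 = 64.2750 → code 64 (floor).
V_rec = 0 + 64·0.008 = 0.512 V.
Error = 0.5142 − 0.512 = 0.0022 V = 2.200 mV.

2.200 mV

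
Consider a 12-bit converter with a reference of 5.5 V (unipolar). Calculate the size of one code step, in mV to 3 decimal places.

1.343 mV

Full-scale span = 5.5 V.
LSB = 5.5 / 2^12 = 5.5 / 4096 = 0.00134277 V = 1.343 mV.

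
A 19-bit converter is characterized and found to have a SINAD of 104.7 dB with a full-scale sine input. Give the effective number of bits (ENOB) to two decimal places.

17.10 bits

ENOB = (SINAD − 1.76) / 6.02 = (104.7 − 1.76)/6.02 = 17.100.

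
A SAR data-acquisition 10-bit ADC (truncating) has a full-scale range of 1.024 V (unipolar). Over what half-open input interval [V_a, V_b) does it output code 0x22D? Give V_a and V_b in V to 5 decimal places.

[0.55700 V, 0.55800 V)

LSB = 1.024/2^10 = 1.000 mV.
Code 0x22D = 557 decimal.
V_a = V_low + 557·LSB = 0.557 V; V_b = V_low + 558·LSB = 0.558 V.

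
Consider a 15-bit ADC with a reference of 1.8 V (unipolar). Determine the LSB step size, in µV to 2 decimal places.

Full-scale span = 1.8 V.
LSB = 1.8 / 2^15 = 1.8 / 32768 = 5.49316e-05 V = 54.93 µV.

54.93 µV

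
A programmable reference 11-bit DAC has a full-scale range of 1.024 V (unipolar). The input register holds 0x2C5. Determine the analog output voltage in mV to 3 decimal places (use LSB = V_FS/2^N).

LSB = 1.024 V / 2^11 = 0.500 mV.
Code 0x2C5 = 709 decimal.
V_out = 0 + 709 × 0.0005 V = 0.3545 V.
= 354.500 mV.

354.500 mV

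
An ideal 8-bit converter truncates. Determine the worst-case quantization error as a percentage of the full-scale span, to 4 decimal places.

0.3906 %

Truncating → worst-case error = 1 LSB = V_FS/2^8, so 100/256 = 0.390625 % of full scale.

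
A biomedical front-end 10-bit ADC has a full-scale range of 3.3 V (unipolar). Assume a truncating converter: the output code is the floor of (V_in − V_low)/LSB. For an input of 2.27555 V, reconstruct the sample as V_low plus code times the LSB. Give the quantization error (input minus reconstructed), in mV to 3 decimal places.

0.355 mV

LSB = 3.3/2^10 = 3.223 mV.
(2.27555 − 0)/0.00322266 = 706.1101; ⌊·⌋ gives code 706.
Reconstructed: 2.2751953 V.
V_in − V_rec = 0.000354688 V = 0.355 mV.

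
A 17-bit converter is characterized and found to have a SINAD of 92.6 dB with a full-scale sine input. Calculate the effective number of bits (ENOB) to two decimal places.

15.09 bits

ENOB = (SINAD − 1.76) / 6.02 = (92.6 − 1.76)/6.02 = 15.090.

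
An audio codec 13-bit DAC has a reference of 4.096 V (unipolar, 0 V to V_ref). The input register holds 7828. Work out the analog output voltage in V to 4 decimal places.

3.9140 V

LSB = 4.096 V / 2^13 = 0.500 mV.
V_out = 0 + 7828 × 0.0005 V = 3.914 V.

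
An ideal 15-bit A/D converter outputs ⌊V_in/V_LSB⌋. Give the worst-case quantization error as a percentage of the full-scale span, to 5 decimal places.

0.00305 %

Truncating → worst-case error = 1 LSB = V_FS/2^15, so 100/32768 = 0.00305176 % of full scale.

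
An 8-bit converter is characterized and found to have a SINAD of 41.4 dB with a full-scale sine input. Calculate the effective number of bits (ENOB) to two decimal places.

6.58 bits

ENOB = (SINAD − 1.76) / 6.02 = (41.4 − 1.76)/6.02 = 6.585.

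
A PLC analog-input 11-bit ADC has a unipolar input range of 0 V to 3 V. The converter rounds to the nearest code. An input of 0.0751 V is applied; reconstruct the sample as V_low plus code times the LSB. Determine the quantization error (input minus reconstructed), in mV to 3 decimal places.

0.393 mV

One LSB is 3 V / 2048 = 1.465 mV.
(0.0751 − 0)/0.00146484 = 51.2683; round gives code 51.
Reconstructed: 0.074707031 V.
Error = 0.0751 − 0.074707031 = 0.000392969 V = 0.393 mV.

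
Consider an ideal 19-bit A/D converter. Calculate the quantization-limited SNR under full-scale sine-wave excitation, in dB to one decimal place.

SNR ≈ 6.02·N + 1.76 dB = 6.02·19 + 1.76 = 116.14 dB.

116.1 dB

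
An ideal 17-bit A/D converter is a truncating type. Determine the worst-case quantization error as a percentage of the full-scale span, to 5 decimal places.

0.00076 %

Truncating → worst-case error = 1 LSB = V_FS/2^17, so 100/131072 = 0.000762939 % of full scale.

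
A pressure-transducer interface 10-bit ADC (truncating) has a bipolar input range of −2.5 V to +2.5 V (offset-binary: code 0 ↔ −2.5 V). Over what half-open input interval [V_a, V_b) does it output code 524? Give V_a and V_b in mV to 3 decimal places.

LSB = 5/2^10 = 4.883 mV.
V_a = V_low + 524·LSB = 0.0585938 V; V_b = V_low + 525·LSB = 0.0634766 V.

[58.594 mV, 63.477 mV)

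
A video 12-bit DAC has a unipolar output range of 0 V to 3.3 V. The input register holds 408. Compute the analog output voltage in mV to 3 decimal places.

328.711 mV

LSB = 3.3 V / 2^12 = 0.806 mV.
V_out = 0 + 408 × 0.000805664 V = 0.328711 V.
= 328.711 mV.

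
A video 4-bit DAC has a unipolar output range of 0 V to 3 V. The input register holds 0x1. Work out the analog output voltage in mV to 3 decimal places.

187.500 mV

LSB = 3 V / 2^4 = 187.500 mV.
Code 0x1 = 1 decimal.
V_out = 0 + 1 × 0.1875 V = 0.1875 V.
= 187.500 mV.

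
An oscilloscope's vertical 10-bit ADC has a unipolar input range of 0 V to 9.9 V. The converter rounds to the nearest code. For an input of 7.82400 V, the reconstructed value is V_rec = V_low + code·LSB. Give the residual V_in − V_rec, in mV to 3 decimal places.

LSB = 9.9/2^10 = 9.668 mV.
(V_in − V_low)/LSB = (7.82400 − 0)/0.00966797 = 809.2703 → code 809 (round).
V_rec = 0 + 809·0.00966797 = 7.8213867 V.
V_in − V_rec = 0.00261328 V = 2.613 mV.

2.613 mV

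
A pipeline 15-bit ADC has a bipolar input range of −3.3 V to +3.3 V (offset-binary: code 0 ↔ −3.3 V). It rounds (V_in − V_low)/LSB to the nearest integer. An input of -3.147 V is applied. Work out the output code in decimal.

code 760

With 32768 levels over 6.6 V, one step is 201.42 µV.
(-3.147 − (−3.3)) / 0.000201416 = 759.622 LSBs.
Round → code 760.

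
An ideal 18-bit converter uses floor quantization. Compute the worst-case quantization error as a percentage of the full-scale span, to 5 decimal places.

0.00038 %

Truncating → worst-case error = 1 LSB = V_FS/2^18, so 100/262144 = 0.00038147 % of full scale.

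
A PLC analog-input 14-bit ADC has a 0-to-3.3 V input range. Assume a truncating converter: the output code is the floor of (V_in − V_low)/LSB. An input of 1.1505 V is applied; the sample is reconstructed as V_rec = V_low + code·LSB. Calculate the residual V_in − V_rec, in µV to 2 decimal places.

LSB = 3.3/2^14 = 201.42 µV.
Scaled input = 5712.0582 LSBs, so code = 5712.
V_rec = 0 + 5712·0.000201416 = 1.1504883 V.
Difference: 1.17188e-05 V → 11.72 µV.

11.72 µV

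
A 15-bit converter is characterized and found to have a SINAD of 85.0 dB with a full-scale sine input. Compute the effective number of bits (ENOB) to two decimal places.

13.83 bits

ENOB = (SINAD − 1.76) / 6.02 = (85.0 − 1.76)/6.02 = 13.827.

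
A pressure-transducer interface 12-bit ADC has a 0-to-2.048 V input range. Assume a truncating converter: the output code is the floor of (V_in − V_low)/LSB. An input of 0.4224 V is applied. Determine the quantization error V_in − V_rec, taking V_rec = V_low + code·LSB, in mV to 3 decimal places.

0.400 mV

One LSB is 2.048 V / 4096 = 0.500 mV.
(V_in − V_low)/LSB = (0.4224 − 0)/0.0005 = 844.8000 → code 844 (floor).
Code 844 maps back to 0 + 844×0.0005 V = 0.422 V.
Error = 0.4224 − 0.422 = 0.0004 V = 0.400 mV.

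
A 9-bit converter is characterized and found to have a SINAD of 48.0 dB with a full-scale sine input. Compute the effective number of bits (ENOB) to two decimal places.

ENOB = (SINAD − 1.76) / 6.02 = (48.0 − 1.76)/6.02 = 7.681.

7.68 bits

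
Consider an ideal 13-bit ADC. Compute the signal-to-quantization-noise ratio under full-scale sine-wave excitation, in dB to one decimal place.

80.0 dB

SNR ≈ 6.02·N + 1.76 dB = 6.02·13 + 1.76 = 80.02 dB.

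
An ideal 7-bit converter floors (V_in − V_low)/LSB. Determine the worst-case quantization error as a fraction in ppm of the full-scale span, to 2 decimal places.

Truncating → worst-case error = 1 LSB = V_FS/2^7, so 1e+06/128 = 7812.5 ppm of full scale.

7812.50 ppm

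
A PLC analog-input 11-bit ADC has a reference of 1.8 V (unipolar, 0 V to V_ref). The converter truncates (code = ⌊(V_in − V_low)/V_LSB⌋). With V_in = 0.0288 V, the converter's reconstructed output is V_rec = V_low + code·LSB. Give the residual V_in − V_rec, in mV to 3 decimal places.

0.675 mV

Step size: 1.8 V ÷ 2^11 = 0.879 mV.
Scaled input = 32.7680 LSBs, so code = 32.
V_rec = 0 + 32·0.000878906 = 0.028125 V.
Difference: 0.000675 V → 0.675 mV.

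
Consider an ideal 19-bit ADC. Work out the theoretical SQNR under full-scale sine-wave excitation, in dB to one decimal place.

SNR ≈ 6.02·N + 1.76 dB = 6.02·19 + 1.76 = 116.14 dB.

116.1 dB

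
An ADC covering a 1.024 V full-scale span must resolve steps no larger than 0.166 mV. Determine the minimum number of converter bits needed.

13 bits

Number of steps required ≥ 1.024 V / 0.166 mV = 6168.67.
Need 2^N ≥ 6168.67; 2^12 = 4096, 2^13 = 8192.
Minimum N = 13.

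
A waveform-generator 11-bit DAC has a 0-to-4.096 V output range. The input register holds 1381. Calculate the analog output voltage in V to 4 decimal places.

2.7620 V

LSB = 4.096 V / 2^11 = 2.000 mV.
V_out = 0 + 1381 × 0.002 V = 2.762 V.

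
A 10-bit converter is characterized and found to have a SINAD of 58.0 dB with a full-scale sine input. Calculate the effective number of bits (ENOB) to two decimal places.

9.34 bits

ENOB = (SINAD − 1.76) / 6.02 = (58.0 − 1.76)/6.02 = 9.342.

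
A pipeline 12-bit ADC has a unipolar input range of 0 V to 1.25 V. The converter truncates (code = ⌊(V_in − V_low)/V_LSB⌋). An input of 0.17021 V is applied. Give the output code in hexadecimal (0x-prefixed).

With 4096 levels over 1.25 V, one step is 305.18 µV.
Input sits at 557.744 steps above V_low.
⌊·⌋(557.744) = 557.
In hexadecimal (0x-prefixed): 0x22D.

code 0x22D (decimal 557)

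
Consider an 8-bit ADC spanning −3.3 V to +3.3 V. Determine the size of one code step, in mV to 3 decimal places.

Full-scale span = 6.6 V.
LSB = 6.6 / 2^8 = 6.6 / 256 = 0.0257812 V = 25.781 mV.

25.781 mV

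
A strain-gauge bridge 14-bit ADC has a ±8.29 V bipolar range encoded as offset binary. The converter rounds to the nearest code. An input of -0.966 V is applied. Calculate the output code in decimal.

code 7237

With 16384 levels over 16.58 V, one step is 1.012 mV.
(V_in − V_low)/LSB = (-0.966 − (−8.29)) / 0.00101196 = 7237.420.
So the output code is 7237.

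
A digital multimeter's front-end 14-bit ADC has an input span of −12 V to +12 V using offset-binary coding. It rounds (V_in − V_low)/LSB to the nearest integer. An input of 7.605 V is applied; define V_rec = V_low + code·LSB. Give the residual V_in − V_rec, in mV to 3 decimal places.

One LSB is 24 V / 16384 = 1.465 mV.
(7.605 − (−12))/0.00146484 = 13383.6800; round gives code 13384.
V_rec = (−12) + 13384·0.00146484 = 7.6054688 V.
Error = 7.605 − 7.6054688 = -0.00046875 V = -0.469 mV.

-0.469 mV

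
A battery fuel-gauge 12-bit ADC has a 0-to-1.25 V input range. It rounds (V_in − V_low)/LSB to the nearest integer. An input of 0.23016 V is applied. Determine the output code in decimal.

code 754

Full-scale span = 1.25 V; LSB = 1.25/2^12 = 305.18 µV.
(V_in − V_low)/LSB = (0.23016 − 0) / 0.000305176 = 754.188.
round(754.188) = 754.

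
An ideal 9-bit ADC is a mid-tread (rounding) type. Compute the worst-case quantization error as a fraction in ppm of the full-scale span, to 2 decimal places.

976.56 ppm

Rounding → worst-case error = ½ LSB = V_FS/2^10, so 1e+06/1024 = 976.562 ppm of full scale.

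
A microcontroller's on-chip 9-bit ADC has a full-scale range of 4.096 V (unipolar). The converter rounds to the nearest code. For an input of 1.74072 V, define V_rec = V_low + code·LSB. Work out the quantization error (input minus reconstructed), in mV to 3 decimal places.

One LSB is 4.096 V / 512 = 8.000 mV.
(1.74072 − 0)/0.008 = 217.5900; round gives code 218.
Reconstructed: 1.744 V.
V_in − V_rec = -0.00328 V = -3.280 mV.

-3.280 mV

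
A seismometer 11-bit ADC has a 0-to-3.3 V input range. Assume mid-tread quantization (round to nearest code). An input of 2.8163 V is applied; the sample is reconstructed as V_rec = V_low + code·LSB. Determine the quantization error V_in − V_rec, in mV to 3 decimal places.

LSB = 3.3/2^11 = 1.611 mV.
(2.8163 − 0)/0.00161133 = 1747.8128; round gives code 1748.
Reconstructed: 2.8166016 V.
V_in − V_rec = -0.000301563 V = -0.302 mV.

-0.302 mV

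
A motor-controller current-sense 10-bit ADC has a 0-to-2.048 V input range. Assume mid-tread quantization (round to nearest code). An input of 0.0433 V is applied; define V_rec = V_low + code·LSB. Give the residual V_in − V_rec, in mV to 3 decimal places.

-0.700 mV

Step size: 2.048 V ÷ 2^10 = 2.000 mV.
(V_in − V_low)/LSB = (0.0433 − 0)/0.002 = 21.6500 → code 22 (round).
Reconstructed: 0.044 V.
Difference: -0.0007 V → -0.700 mV.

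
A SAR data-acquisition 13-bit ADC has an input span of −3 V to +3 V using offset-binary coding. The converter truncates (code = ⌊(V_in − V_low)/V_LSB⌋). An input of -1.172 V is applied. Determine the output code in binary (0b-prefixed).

Full-scale span = 6 V; LSB = 6/2^13 = 0.732 mV.
(V_in − V_low)/LSB = (-1.172 − (−3)) / 0.000732422 = 2495.829.
Floor → code 2495.
In binary (0b-prefixed): 0b100110111111.

code 0b100110111111 (decimal 2495)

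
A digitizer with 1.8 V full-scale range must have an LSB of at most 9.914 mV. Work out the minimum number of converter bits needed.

8 bits

Number of steps required ≥ 1.8 V / 9.914 mV = 181.56.
Need 2^N ≥ 181.56; 2^7 = 128, 2^8 = 256.
Minimum N = 8.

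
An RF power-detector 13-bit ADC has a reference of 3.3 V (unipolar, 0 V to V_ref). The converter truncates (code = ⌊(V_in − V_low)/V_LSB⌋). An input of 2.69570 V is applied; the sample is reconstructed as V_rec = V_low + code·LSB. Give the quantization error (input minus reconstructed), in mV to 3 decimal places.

Step size: 3.3 V ÷ 2^13 = 402.83 µV.
(V_in − V_low)/LSB = (2.69570 − 0)/0.000402832 = 6691.8710 → code 6691 (floor).
Code 6691 maps back to 0 + 6691×0.000402832 V = 2.6953491 V.
Difference: 0.000350879 V → 0.351 mV.

0.351 mV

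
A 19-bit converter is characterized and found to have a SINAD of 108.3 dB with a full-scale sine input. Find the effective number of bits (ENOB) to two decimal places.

17.70 bits

ENOB = (SINAD − 1.76) / 6.02 = (108.3 − 1.76)/6.02 = 17.698.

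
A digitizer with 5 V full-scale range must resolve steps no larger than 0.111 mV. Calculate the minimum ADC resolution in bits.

16 bits

Number of steps required ≥ 5 V / 0.111 mV = 45045.05.
Need 2^N ≥ 45045.05; 2^15 = 32768, 2^16 = 65536.
Minimum N = 16.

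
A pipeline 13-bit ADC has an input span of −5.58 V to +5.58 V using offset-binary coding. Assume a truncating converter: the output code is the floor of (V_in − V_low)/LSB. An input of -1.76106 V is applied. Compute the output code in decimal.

LSB = 11.16 V / 8192 = 1.362 mV.
(-1.76106 − (−5.58)) / 0.0013623 = 2803.294 LSBs.
Floor → code 2803.

code 2803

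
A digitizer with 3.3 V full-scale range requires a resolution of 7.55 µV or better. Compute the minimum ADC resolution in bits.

19 bits

Number of steps required ≥ 3.3 V / 7.55 µV = 437086.09.
Need 2^N ≥ 437086.09; 2^18 = 262144, 2^19 = 524288.
Minimum N = 19.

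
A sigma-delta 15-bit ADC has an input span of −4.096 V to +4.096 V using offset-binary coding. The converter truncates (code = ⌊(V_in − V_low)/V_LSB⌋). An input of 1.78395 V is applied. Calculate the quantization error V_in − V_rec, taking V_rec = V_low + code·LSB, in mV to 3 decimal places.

0.200 mV

LSB = 8.192/2^15 = 250.00 µV.
(V_in − V_low)/LSB = (1.78395 − (−4.096))/0.00025 = 23519.8000 → code 23519 (floor).
Code 23519 maps back to (−4.096) + 23519×0.00025 V = 1.78375 V.
V_in − V_rec = 0.0002 V = 0.200 mV.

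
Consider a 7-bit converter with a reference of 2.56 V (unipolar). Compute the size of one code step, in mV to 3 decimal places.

20.000 mV

Full-scale span = 2.56 V.
LSB = 2.56 / 2^7 = 2.56 / 128 = 0.02 V = 20.000 mV.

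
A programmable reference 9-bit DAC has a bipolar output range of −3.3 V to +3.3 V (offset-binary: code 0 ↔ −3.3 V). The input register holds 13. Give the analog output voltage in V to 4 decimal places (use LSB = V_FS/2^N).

LSB = 6.6 V / 2^9 = 12.891 mV.
V_out = (−3.3) + 13 × 0.0128906 V = -3.13242 V.

-3.1324 V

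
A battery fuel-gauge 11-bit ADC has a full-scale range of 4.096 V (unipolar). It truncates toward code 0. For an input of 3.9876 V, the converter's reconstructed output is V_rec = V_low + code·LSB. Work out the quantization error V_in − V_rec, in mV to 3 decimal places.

1.600 mV

One LSB is 4.096 V / 2048 = 2.000 mV.
(V_in − V_low)/LSB = (3.9876 − 0)/0.002 = 1993.8000 → code 1993 (floor).
V_rec = 0 + 1993·0.002 = 3.986 V.
V_in − V_rec = 0.0016 V = 1.600 mV.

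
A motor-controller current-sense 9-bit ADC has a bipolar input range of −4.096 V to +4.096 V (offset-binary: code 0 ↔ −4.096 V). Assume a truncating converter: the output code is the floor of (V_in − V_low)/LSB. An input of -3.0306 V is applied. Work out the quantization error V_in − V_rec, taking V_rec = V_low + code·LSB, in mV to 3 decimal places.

One LSB is 8.192 V / 512 = 16.000 mV.
(V_in − V_low)/LSB = (-3.0306 − (−4.096))/0.016 = 66.5875 → code 66 (floor).
Code 66 maps back to (−4.096) + 66×0.016 V = -3.04 V.
Error = -3.0306 − (−3.04) = 0.0094 V = 9.400 mV.

9.400 mV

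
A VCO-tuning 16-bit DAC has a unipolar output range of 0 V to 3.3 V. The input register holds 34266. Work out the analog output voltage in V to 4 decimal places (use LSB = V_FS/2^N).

LSB = 3.3 V / 2^16 = 50.35 µV.
V_out = 0 + 34266 × 5.0354e-05 V = 1.72543 V.

1.7254 V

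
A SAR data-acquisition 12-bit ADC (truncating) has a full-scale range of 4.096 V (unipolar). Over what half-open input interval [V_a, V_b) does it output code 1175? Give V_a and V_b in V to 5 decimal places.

[1.17500 V, 1.17600 V)

LSB = 4.096/2^12 = 1.000 mV.
V_a = V_low + 1175·LSB = 1.175 V; V_b = V_low + 1176·LSB = 1.176 V.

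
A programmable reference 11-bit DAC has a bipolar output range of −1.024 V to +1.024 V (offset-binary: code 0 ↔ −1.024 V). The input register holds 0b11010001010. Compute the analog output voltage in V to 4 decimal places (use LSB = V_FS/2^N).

0.6500 V

LSB = 2.048 V / 2^11 = 1.000 mV.
Code 0b11010001010 = 1674 decimal.
V_out = (−1.024) + 1674 × 0.001 V = 0.65 V.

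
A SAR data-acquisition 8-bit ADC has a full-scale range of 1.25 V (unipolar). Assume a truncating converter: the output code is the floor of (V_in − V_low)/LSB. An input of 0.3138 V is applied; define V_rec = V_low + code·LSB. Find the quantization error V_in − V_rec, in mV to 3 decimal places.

1.300 mV

One LSB is 1.25 V / 256 = 4.883 mV.
Scaled input = 64.2662 LSBs, so code = 64.
Code 64 maps back to 0 + 64×0.00488281 V = 0.3125 V.
Error = 0.3138 − 0.3125 = 0.0013 V = 1.300 mV.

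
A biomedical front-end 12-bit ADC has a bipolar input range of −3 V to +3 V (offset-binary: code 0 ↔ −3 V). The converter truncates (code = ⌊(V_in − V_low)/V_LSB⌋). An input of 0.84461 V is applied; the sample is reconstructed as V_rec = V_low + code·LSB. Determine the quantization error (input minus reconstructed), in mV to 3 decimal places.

0.860 mV

LSB = 6/2^12 = 1.465 mV.
(V_in − V_low)/LSB = (0.84461 − (−3))/0.00146484 = 2624.5871 → code 2624 (floor).
Reconstructed: 0.84375 V.
V_in − V_rec = 0.00086 V = 0.860 mV.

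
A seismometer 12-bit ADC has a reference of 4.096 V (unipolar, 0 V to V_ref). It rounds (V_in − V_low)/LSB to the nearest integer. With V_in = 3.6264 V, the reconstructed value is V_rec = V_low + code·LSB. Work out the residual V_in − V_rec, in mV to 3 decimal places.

0.400 mV

One LSB is 4.096 V / 4096 = 1.000 mV.
Scaled input = 3626.4000 LSBs, so code = 3626.
Code 3626 maps back to 0 + 3626×0.001 V = 3.626 V.
Difference: 0.0004 V → 0.400 mV.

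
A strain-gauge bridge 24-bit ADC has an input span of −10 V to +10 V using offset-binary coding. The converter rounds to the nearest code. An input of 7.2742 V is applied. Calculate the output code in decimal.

code 14490649

LSB = 20 V / 16777216 = 1.19 µV.
(V_in − V_low)/LSB = (7.2742 − (−10)) / 1.19209e-06 = 14490649.231.
So the output code is 14490649.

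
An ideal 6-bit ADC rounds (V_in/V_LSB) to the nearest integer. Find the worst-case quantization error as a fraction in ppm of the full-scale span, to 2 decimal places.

Rounding → worst-case error = ½ LSB = V_FS/2^7, so 1e+06/128 = 7812.5 ppm of full scale.

7812.50 ppm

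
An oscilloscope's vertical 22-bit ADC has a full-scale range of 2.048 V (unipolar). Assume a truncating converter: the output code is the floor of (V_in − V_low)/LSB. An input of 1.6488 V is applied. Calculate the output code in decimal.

code 3376742

LSB = 2.048 V / 4194304 = 0.49 µV.
Input sits at 3376742.400 steps above V_low.
So the output code is 3376742.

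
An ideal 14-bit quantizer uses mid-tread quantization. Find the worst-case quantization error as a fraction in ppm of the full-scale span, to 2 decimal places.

Rounding → worst-case error = ½ LSB = V_FS/2^15, so 1e+06/32768 = 30.5176 ppm of full scale.

30.52 ppm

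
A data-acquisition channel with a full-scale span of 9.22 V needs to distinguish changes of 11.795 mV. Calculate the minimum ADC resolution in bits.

Number of steps required ≥ 9.22 V / 11.795 mV = 781.69.
Need 2^N ≥ 781.69; 2^9 = 512, 2^10 = 1024.
Minimum N = 10.

10 bits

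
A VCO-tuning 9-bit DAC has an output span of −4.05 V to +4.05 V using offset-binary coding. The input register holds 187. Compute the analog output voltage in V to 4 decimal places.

-1.0916 V

LSB = 8.1 V / 2^9 = 15.820 mV.
V_out = (−4.05) + 187 × 0.0158203 V = -1.0916 V.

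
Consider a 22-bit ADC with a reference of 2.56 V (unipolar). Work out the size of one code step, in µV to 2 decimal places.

0.61 µV

Full-scale span = 2.56 V.
LSB = 2.56 / 2^22 = 2.56 / 4194304 = 6.10352e-07 V = 0.61 µV.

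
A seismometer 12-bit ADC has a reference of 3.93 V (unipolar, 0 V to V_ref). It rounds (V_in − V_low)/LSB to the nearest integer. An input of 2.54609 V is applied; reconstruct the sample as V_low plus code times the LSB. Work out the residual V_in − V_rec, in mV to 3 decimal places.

-0.350 mV

Step size: 3.93 V ÷ 2^12 = 0.959 mV.
(2.54609 − 0)/0.000959473 = 2653.6348; round gives code 2654.
Code 2654 maps back to 0 + 2654×0.000959473 V = 2.5464404 V.
Difference: -0.00035043 V → -0.350 mV.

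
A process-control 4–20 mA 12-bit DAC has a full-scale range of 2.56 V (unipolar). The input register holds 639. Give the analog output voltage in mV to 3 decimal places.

LSB = 2.56 V / 2^12 = 0.625 mV.
V_out = 0 + 639 × 0.000625 V = 0.399375 V.
= 399.375 mV.

399.375 mV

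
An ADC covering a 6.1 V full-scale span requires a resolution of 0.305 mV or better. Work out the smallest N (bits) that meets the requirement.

Number of steps required ≥ 6.1 V / 0.305 mV = 20000.00.
Need 2^N ≥ 20000.00; 2^14 = 16384, 2^15 = 32768.
Minimum N = 15.

15 bits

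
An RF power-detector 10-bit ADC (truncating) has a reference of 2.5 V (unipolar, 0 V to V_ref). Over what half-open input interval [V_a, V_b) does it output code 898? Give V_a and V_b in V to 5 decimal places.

LSB = 2.5/2^10 = 2.441 mV.
V_a = V_low + 898·LSB = 2.19238 V; V_b = V_low + 899·LSB = 2.19482 V.

[2.19238 V, 2.19482 V)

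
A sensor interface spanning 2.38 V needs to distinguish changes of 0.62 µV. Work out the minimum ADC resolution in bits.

22 bits

Number of steps required ≥ 2.38 V / 0.62 µV = 3838709.68.
Need 2^N ≥ 3838709.68; 2^21 = 2097152, 2^22 = 4194304.
Minimum N = 22.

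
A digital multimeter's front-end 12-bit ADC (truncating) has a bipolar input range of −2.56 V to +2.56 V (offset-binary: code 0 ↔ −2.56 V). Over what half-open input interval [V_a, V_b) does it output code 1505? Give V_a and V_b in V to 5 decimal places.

LSB = 5.12/2^12 = 1.250 mV.
V_a = V_low + 1505·LSB = -0.67875 V; V_b = V_low + 1506·LSB = -0.6775 V.

[-0.67875 V, -0.67750 V)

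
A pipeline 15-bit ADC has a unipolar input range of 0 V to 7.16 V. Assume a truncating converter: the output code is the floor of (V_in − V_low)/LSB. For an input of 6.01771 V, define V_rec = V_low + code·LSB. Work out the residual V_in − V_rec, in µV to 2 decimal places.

58.63 µV

Step size: 7.16 V ÷ 2^15 = 218.51 µV.
(V_in − V_low)/LSB = (6.01771 − 0)/0.000218506 = 27540.2683 → code 27540 (floor).
Code 27540 maps back to 0 + 27540×0.000218506 V = 6.0176514 V.
Difference: 5.86328e-05 V → 58.63 µV.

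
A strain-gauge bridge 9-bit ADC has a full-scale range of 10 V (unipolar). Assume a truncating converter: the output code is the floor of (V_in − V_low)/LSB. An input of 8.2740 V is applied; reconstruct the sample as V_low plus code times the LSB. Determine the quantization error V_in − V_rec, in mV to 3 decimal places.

One LSB is 10 V / 512 = 19.531 mV.
(V_in − V_low)/LSB = (8.2740 − 0)/0.0195312 = 423.6288 → code 423 (floor).
Code 423 maps back to 0 + 423×0.0195312 V = 8.2617188 V.
Difference: 0.0122813 V → 12.281 mV.

12.281 mV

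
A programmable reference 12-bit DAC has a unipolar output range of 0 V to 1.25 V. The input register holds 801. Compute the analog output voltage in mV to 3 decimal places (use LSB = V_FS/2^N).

244.446 mV

LSB = 1.25 V / 2^12 = 305.18 µV.
V_out = 0 + 801 × 0.000305176 V = 0.244446 V.
= 244.446 mV.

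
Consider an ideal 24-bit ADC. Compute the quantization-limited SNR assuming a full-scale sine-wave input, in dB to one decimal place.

SNR ≈ 6.02·N + 1.76 dB = 6.02·24 + 1.76 = 146.24 dB.

146.2 dB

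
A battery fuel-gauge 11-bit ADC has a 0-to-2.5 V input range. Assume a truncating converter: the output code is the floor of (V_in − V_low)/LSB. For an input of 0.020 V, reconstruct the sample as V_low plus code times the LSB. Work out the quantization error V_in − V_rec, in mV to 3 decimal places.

Step size: 2.5 V ÷ 2^11 = 1.221 mV.
(V_in − V_low)/LSB = (0.020 − 0)/0.0012207 = 16.3840 → code 16 (floor).
Reconstructed: 0.01953125 V.
Error = 0.020 − 0.01953125 = 0.00046875 V = 0.469 mV.

0.469 mV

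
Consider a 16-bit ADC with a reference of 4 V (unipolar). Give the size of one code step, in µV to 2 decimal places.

Full-scale span = 4 V.
LSB = 4 / 2^16 = 4 / 65536 = 6.10352e-05 V = 61.04 µV.

61.04 µV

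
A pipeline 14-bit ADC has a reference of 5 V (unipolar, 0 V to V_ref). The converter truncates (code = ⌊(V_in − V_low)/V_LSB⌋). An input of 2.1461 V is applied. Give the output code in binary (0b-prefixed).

LSB = 5 V / 16384 = 305.18 µV.
(2.1461 − 0) / 0.000305176 = 7032.340 LSBs.
⌊·⌋(7032.340) = 7032.
In binary (0b-prefixed): 0b1101101111000.

code 0b1101101111000 (decimal 7032)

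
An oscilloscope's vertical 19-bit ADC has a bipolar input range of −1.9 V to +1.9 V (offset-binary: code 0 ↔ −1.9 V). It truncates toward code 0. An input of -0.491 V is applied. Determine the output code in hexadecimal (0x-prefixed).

Full-scale span = 3.8 V; LSB = 3.8/2^19 = 7.25 µV.
Input sits at 194400.472 steps above V_low.
So the output code is 194400.
In hexadecimal (0x-prefixed): 0x2F760.

code 0x2F760 (decimal 194400)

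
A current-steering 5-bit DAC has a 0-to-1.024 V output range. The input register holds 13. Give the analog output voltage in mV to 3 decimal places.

416.000 mV

LSB = 1.024 V / 2^5 = 32.000 mV.
V_out = 0 + 13 × 0.032 V = 0.416 V.
= 416.000 mV.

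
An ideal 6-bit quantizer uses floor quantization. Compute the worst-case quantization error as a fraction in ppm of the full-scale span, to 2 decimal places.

Truncating → worst-case error = 1 LSB = V_FS/2^6, so 1e+06/64 = 15625 ppm of full scale.

15625.00 ppm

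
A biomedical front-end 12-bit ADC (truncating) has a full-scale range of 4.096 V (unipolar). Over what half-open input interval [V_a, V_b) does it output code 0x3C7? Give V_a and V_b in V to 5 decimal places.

[0.96700 V, 0.96800 V)

LSB = 4.096/2^12 = 1.000 mV.
Code 0x3C7 = 967 decimal.
V_a = V_low + 967·LSB = 0.967 V; V_b = V_low + 968·LSB = 0.968 V.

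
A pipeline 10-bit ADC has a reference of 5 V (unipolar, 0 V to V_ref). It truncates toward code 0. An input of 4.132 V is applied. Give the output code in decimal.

code 846

LSB = 5 V / 1024 = 4.883 mV.
(V_in − V_low)/LSB = (4.132 − 0) / 0.00488281 = 846.234.
So the output code is 846.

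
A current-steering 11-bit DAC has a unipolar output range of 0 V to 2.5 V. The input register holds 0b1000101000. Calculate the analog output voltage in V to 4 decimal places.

0.6738 V

LSB = 2.5 V / 2^11 = 1.221 mV.
Code 0b1000101000 = 552 decimal.
V_out = 0 + 552 × 0.0012207 V = 0.673828 V.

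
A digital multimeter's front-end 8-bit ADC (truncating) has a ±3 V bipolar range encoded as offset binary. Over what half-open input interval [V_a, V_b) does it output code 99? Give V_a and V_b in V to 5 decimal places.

LSB = 6/2^8 = 23.438 mV.
V_a = V_low + 99·LSB = -0.679688 V; V_b = V_low + 100·LSB = -0.65625 V.

[-0.67969 V, -0.65625 V)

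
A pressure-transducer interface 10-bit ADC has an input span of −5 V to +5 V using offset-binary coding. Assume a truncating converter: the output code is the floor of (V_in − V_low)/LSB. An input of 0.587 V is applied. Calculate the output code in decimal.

code 572

Full-scale span = 10 V; LSB = 10/2^10 = 9.766 mV.
Input sits at 572.109 steps above V_low.
⌊·⌋(572.109) = 572.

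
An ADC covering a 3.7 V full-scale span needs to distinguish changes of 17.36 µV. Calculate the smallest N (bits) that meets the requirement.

Number of steps required ≥ 3.7 V / 17.36 µV = 213133.64.
Need 2^N ≥ 213133.64; 2^17 = 131072, 2^18 = 262144.
Minimum N = 18.

18 bits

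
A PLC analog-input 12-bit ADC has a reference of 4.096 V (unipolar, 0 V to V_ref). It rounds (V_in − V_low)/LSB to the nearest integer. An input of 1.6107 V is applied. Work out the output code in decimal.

code 1611

With 4096 levels over 4.096 V, one step is 1.000 mV.
(V_in − V_low)/LSB = (1.6107 − 0) / 0.001 = 1610.700.
So the output code is 1611.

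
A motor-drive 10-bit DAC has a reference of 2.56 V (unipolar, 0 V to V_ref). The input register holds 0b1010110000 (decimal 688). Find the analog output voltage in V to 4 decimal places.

LSB = 2.56 V / 2^10 = 2.500 mV.
Code 0b1010110000 = 688 decimal.
V_out = 0 + 688 × 0.0025 V = 1.72 V.

1.7200 V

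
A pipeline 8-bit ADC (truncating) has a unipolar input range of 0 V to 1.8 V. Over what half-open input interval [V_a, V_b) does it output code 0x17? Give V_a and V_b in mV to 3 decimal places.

[161.719 mV, 168.750 mV)

LSB = 1.8/2^8 = 7.031 mV.
Code 0x17 = 23 decimal.
V_a = V_low + 23·LSB = 0.161719 V; V_b = V_low + 24·LSB = 0.16875 V.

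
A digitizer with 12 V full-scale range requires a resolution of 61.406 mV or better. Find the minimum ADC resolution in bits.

Number of steps required ≥ 12 V / 61.406 mV = 195.42.
Need 2^N ≥ 195.42; 2^7 = 128, 2^8 = 256.
Minimum N = 8.

8 bits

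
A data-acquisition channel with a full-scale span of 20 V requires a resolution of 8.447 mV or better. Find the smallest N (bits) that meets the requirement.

Number of steps required ≥ 20 V / 8.447 mV = 2367.70.
Need 2^N ≥ 2367.70; 2^11 = 2048, 2^12 = 4096.
Minimum N = 12.

12 bits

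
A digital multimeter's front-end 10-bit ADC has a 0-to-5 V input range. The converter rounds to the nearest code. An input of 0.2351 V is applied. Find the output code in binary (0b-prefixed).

LSB = 5 V / 1024 = 4.883 mV.
(V_in − V_low)/LSB = (0.2351 − 0) / 0.00488281 = 48.148.
Round → code 48.
In binary (0b-prefixed): 0b110000.

code 0b110000 (decimal 48)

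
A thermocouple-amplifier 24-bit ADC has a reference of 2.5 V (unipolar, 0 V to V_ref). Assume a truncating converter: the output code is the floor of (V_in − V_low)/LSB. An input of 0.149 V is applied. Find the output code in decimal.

Full-scale span = 2.5 V; LSB = 2.5/2^24 = 0.15 µV.
(0.149 − 0) / 1.49012e-07 = 999922.074 LSBs.
Floor → code 999922.

code 999922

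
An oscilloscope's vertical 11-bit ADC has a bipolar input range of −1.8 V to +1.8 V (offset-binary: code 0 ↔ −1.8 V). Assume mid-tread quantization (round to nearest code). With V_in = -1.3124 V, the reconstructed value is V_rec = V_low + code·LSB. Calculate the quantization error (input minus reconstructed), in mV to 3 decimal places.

0.686 mV

Step size: 3.6 V ÷ 2^11 = 1.758 mV.
(-1.3124 − (−1.8))/0.00175781 = 277.3902; round gives code 277.
Code 277 maps back to (−1.8) + 277×0.00175781 V = -1.3130859 V.
V_in − V_rec = 0.000685938 V = 0.686 mV.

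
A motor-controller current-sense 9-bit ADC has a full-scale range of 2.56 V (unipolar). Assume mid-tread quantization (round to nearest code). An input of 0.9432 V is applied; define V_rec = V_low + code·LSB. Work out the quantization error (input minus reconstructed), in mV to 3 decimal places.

Step size: 2.56 V ÷ 2^9 = 5.000 mV.
(0.9432 − 0)/0.005 = 188.6400; round gives code 189.
Code 189 maps back to 0 + 189×0.005 V = 0.945 V.
Error = 0.9432 − 0.945 = -0.0018 V = -1.800 mV.

-1.800 mV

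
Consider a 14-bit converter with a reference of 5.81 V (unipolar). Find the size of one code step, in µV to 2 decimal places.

354.61 µV

Full-scale span = 5.81 V.
LSB = 5.81 / 2^14 = 5.81 / 16384 = 0.000354614 V = 354.61 µV.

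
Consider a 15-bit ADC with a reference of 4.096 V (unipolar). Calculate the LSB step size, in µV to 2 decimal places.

Full-scale span = 4.096 V.
LSB = 4.096 / 2^15 = 4.096 / 32768 = 0.000125 V = 125.00 µV.

125.00 µV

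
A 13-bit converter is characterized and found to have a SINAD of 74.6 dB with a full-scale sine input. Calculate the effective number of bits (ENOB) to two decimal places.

ENOB = (SINAD − 1.76) / 6.02 = (74.6 − 1.76)/6.02 = 12.100.

12.10 bits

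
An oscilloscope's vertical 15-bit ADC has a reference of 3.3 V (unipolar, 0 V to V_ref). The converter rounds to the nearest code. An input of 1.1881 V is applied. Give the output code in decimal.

LSB = 3.3 V / 32768 = 100.71 µV.
(V_in − V_low)/LSB = (1.1881 − 0) / 0.000100708 = 11797.473.
round(11797.473) = 11797.

code 11797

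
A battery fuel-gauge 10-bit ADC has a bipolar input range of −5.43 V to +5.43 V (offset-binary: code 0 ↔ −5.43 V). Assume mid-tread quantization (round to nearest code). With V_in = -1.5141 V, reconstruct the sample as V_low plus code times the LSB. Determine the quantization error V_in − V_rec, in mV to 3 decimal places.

One LSB is 10.86 V / 1024 = 10.605 mV.
(V_in − V_low)/LSB = (-1.5141 − (−5.43))/0.0106055 = 369.2340 → code 369 (round).
Reconstructed: -1.516582 V.
Error = -1.5141 − (−1.516582) = 0.00248203 V = 2.482 mV.

2.482 mV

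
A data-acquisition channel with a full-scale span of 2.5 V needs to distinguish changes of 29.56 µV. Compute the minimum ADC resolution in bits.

Number of steps required ≥ 2.5 V / 29.56 µV = 84573.75.
Need 2^N ≥ 84573.75; 2^16 = 65536, 2^17 = 131072.
Minimum N = 17.

17 bits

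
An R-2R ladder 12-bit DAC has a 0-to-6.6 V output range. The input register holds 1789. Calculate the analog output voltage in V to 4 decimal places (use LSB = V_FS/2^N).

2.8827 V

LSB = 6.6 V / 2^12 = 1.611 mV.
V_out = 0 + 1789 × 0.00161133 V = 2.88267 V.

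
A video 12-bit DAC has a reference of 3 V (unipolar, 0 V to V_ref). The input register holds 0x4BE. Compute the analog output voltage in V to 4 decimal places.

LSB = 3 V / 2^12 = 0.732 mV.
Code 0x4BE = 1214 decimal.
V_out = 0 + 1214 × 0.000732422 V = 0.88916 V.

0.8892 V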